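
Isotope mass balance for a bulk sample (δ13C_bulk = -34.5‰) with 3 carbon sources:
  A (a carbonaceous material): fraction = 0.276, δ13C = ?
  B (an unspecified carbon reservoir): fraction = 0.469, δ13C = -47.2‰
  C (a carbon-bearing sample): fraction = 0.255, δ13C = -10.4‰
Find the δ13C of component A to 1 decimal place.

-35.2‰

Isotope mass balance: δ_bulk = Σ fᵢ·δᵢ.
-34.5 = 0.276×δ_A + 0.469×(-47.2) + 0.255×(-10.4)
0.276·δ_A = -34.5 − (-24.789) = -9.711
δ_A = -9.711 / 0.276 = -35.19‰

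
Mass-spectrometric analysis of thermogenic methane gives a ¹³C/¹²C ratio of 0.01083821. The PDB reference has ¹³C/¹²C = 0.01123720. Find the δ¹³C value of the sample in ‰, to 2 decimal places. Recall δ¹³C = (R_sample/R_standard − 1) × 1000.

-35.51‰

δ¹³C = (R_sample / R_standard − 1) × 1000
R_sample / R_standard = 0.01083821 / 0.01123720 = 0.964494
δ¹³C = (0.964494 − 1) × 1000 = -35.506‰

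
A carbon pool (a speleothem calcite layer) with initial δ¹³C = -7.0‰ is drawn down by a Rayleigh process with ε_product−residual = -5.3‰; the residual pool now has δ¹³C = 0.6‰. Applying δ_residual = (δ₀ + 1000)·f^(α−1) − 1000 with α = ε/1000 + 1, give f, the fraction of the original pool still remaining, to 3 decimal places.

α − 1 = ε/1000 = -0.0053
(δ_res + 1000)/(δ₀ + 1000) = (0.6 + 1000)/(-7.0 + 1000) = 1000.6/993.0 = 1.007654
f = 1.007654^(1/-0.0053) = exp(ln(1.007654)/-0.0053) = exp(0.00762/-0.0053)
f = exp(-1.4386) = 0.2373

0.237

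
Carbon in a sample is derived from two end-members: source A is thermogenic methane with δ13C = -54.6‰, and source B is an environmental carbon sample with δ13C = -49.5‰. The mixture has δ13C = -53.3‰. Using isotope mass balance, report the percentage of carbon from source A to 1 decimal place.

74.5%

δ_mix = f_A·δ_A + (1 − f_A)·δ_B  ⇒  f_A = (δ_mix − δ_B)/(δ_A − δ_B)
f_A = (-53.3 − (-49.5)) / (-54.6 − (-49.5))
f_A = -3.8 / -5.1 = 0.7451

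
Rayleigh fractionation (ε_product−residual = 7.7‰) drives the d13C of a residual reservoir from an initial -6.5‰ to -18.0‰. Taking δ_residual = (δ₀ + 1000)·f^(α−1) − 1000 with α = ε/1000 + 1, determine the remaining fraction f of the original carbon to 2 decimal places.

α − 1 = ε/1000 = 0.0077
(δ_res + 1000)/(δ₀ + 1000) = (-18.0 + 1000)/(-6.5 + 1000) = 982.0/993.5 = 0.988425
f = 0.988425^(1/0.0077) = exp(ln(0.988425)/0.0077) = exp(-0.01164/0.0077)
f = exp(-1.5120) = 0.2205

0.22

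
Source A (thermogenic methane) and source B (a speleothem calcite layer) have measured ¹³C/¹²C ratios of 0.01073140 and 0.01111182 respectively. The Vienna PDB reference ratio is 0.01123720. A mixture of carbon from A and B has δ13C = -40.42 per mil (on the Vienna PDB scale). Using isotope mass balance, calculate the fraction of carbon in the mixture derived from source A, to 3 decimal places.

0.864

δ_A = (0.01073140/0.01123720 − 1)×1000 = (0.954989 − 1)×1000 = -45.011 per mil
δ_B = (0.01111182/0.01123720 − 1)×1000 = (0.988842 − 1)×1000 = -11.158 per mil
f_A = (δ_mix − δ_B)/(δ_A − δ_B) = (-40.42 − (-11.158))/(-45.011 − (-11.158))
f_A = -29.262 / -33.854 = 0.8644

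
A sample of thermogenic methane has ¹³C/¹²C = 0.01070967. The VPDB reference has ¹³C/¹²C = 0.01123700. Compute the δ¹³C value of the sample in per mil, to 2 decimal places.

δ¹³C = (R_sample / R_standard − 1) × 1000
R_sample / R_standard = 0.01070967 / 0.01123700 = 0.953072
δ¹³C = (0.953072 − 1) × 1000 = -46.928 per mil

-46.93 per mil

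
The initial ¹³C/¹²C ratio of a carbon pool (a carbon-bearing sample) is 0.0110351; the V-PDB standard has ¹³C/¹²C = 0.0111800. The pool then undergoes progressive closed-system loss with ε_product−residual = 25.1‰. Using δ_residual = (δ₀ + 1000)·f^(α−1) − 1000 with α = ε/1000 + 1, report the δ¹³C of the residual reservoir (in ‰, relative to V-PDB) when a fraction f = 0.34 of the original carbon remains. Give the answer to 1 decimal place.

δ₀ = (0.0110351/0.0111800 − 1)×1000 = (0.987039 − 1)×1000 = -12.961‰
α − 1 = ε/1000 = 0.0251
f^(α−1) = 0.34^(0.0251) = 0.973285
δ_res = (-12.961 + 1000) × 0.973285 − 1000 = 960.671 − 1000 = -39.33‰

-39.3‰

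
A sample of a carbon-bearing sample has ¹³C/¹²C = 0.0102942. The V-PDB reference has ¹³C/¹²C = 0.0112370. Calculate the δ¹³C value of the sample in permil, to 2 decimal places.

δ¹³C = (R_sample / R_standard − 1) × 1000
R_sample / R_standard = 0.0102942 / 0.0112370 = 0.916099
δ¹³C = (0.916099 − 1) × 1000 = -83.901 permil

-83.90 permil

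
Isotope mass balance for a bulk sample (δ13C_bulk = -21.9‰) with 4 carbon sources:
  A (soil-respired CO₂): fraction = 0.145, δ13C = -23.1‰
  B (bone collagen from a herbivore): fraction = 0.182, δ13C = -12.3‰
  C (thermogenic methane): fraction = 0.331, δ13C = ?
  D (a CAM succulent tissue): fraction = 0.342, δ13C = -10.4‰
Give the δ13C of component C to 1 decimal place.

Isotope mass balance: δ_bulk = Σ fᵢ·δᵢ.
-21.9 = 0.145×(-23.1) + 0.182×(-12.3) + 0.331×δ_C + 0.342×(-10.4)
0.331·δ_C = -21.9 − (-9.145) = -12.755
δ_C = -12.755 / 0.331 = -38.54‰

-38.5‰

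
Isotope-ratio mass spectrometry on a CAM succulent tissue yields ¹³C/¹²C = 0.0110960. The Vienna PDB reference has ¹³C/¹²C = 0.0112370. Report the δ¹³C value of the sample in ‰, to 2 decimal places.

-12.55‰

δ¹³C = (R_sample / R_standard − 1) × 1000
R_sample / R_standard = 0.0110960 / 0.0112370 = 0.987452
δ¹³C = (0.987452 − 1) × 1000 = -12.548‰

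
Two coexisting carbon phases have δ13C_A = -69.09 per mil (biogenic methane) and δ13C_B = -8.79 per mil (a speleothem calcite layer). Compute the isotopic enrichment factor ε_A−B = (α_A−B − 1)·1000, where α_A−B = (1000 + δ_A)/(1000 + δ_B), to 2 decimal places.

-60.83 per mil

α_A−B = (1000 + -69.09) / (1000 + -8.79) = 930.91 / 991.21 = 0.939165
ε_A−B = (0.939165 − 1) × 1000 = -60.835 per mil
(The approximation ε ≈ δ_A − δ_B would give -60.30 per mil.)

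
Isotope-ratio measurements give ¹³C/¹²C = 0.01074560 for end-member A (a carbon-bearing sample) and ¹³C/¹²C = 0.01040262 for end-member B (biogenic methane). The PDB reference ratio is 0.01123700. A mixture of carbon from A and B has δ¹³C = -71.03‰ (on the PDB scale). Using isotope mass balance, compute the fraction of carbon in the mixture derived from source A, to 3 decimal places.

0.106

δ_A = (0.01074560/0.01123700 − 1)×1000 = (0.956269 − 1)×1000 = -43.731‰
δ_B = (0.01040262/0.01123700 − 1)×1000 = (0.925747 − 1)×1000 = -74.253‰
f_A = (δ_mix − δ_B)/(δ_A − δ_B) = (-71.03 − (-74.253))/(-43.731 − (-74.253))
f_A = 3.223 / 30.522 = 0.1056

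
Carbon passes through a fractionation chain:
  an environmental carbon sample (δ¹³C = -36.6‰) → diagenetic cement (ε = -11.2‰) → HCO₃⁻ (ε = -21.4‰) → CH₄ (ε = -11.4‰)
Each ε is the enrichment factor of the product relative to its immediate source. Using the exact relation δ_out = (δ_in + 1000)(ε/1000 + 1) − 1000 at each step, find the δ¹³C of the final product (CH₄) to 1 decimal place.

step 1: δ = (-36.60 + 1000)·(-11.2/1000 + 1) − 1000 = -47.39‰
step 2: δ = (-47.39 + 1000)·(-21.4/1000 + 1) − 1000 = -67.78‰
step 3: δ = (-67.78 + 1000)·(-11.4/1000 + 1) − 1000 = -78.40‰

-78.4‰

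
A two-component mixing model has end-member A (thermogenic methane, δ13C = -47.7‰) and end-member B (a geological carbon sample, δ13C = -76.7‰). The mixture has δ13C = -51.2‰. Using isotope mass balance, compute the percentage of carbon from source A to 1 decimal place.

87.9%

δ_mix = f_A·δ_A + (1 − f_A)·δ_B  ⇒  f_A = (δ_mix − δ_B)/(δ_A − δ_B)
f_A = (-51.2 − (-76.7)) / (-47.7 − (-76.7))
f_A = 25.5 / 29.0 = 0.8793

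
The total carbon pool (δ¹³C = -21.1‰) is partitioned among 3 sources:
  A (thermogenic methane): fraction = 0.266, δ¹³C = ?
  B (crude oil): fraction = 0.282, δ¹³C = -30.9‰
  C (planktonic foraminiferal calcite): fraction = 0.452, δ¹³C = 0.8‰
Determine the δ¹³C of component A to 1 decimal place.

Isotope mass balance: δ_bulk = Σ fᵢ·δᵢ.
-21.1 = 0.266×δ_A + 0.282×(-30.9) + 0.452×(0.8)
0.266·δ_A = -21.1 − (-8.352) = -12.748
δ_A = -12.748 / 0.266 = -47.92‰

-47.9‰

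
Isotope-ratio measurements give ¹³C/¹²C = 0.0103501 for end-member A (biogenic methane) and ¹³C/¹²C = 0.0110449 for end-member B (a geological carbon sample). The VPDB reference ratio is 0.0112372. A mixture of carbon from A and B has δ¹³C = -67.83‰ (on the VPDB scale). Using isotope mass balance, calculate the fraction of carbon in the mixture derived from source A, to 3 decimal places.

δ_A = (0.0103501/0.0112372 − 1)×1000 = (0.921057 − 1)×1000 = -78.943‰
δ_B = (0.0110449/0.0112372 − 1)×1000 = (0.982887 − 1)×1000 = -17.113‰
f_A = (δ_mix − δ_B)/(δ_A − δ_B) = (-67.83 − (-17.113))/(-78.943 − (-17.113))
f_A = -50.717 / -61.830 = 0.8203

0.820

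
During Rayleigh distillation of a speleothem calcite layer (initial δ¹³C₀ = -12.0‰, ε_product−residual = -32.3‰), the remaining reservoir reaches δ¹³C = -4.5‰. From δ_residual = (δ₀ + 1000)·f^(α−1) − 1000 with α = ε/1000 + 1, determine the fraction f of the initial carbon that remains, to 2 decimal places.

0.79

α − 1 = ε/1000 = -0.0323
(δ_res + 1000)/(δ₀ + 1000) = (-4.5 + 1000)/(-12.0 + 1000) = 995.5/988.0 = 1.007591
f = 1.007591^(1/-0.0323) = exp(ln(1.007591)/-0.0323) = exp(0.00756/-0.0323)
f = exp(-0.2341) = 0.7913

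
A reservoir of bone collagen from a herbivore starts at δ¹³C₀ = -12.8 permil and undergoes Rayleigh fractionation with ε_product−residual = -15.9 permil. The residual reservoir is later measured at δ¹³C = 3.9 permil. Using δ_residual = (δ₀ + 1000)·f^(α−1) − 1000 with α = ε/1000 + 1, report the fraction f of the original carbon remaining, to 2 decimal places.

α − 1 = ε/1000 = -0.0159
(δ_res + 1000)/(δ₀ + 1000) = (3.9 + 1000)/(-12.8 + 1000) = 1003.9/987.2 = 1.016917
f = 1.016917^(1/-0.0159) = exp(ln(1.016917)/-0.0159) = exp(0.01678/-0.0159)
f = exp(-1.0550) = 0.3482

0.35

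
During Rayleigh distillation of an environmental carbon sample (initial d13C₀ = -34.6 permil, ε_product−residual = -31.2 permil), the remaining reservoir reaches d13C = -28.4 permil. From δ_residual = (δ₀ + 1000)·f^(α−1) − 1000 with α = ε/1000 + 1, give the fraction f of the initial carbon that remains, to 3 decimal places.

α − 1 = ε/1000 = -0.0312
(δ_res + 1000)/(δ₀ + 1000) = (-28.4 + 1000)/(-34.6 + 1000) = 971.6/965.4 = 1.006422
f = 1.006422^(1/-0.0312) = exp(ln(1.006422)/-0.0312) = exp(0.00640/-0.0312)
f = exp(-0.2052) = 0.8145

0.814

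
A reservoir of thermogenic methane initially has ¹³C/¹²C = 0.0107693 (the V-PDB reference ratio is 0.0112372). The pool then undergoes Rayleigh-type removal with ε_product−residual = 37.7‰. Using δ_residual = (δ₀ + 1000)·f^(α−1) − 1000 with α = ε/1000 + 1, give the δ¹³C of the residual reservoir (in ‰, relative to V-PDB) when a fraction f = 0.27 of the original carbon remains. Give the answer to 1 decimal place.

-87.8‰

δ₀ = (0.0107693/0.0112372 − 1)×1000 = (0.958362 − 1)×1000 = -41.638‰
α − 1 = ε/1000 = 0.0377
f^(α−1) = 0.27^(0.0377) = 0.951837
δ_res = (-41.638 + 1000) × 0.951837 − 1000 = 912.204 − 1000 = -87.80‰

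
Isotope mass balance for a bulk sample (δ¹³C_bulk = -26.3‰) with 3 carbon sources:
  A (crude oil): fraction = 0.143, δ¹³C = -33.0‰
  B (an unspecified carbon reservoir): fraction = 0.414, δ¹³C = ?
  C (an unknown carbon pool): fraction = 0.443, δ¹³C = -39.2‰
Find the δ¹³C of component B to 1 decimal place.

Isotope mass balance: δ_bulk = Σ fᵢ·δᵢ.
-26.3 = 0.143×(-33.0) + 0.414×δ_B + 0.443×(-39.2)
0.414·δ_B = -26.3 − (-22.085) = -4.215
δ_B = -4.215 / 0.414 = -10.18‰

-10.2‰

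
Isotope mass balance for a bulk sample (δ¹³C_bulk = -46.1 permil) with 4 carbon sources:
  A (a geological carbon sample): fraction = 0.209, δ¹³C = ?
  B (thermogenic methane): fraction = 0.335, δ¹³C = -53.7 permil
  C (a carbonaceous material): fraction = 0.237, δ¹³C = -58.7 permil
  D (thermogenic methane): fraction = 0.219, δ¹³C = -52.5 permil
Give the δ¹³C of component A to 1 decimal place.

Isotope mass balance: δ_bulk = Σ fᵢ·δᵢ.
-46.1 = 0.209×δ_A + 0.335×(-53.7) + 0.237×(-58.7) + 0.219×(-52.5)
0.209·δ_A = -46.1 − (-43.399) = -2.701
δ_A = -2.701 / 0.209 = -12.92 permil

-12.9 permil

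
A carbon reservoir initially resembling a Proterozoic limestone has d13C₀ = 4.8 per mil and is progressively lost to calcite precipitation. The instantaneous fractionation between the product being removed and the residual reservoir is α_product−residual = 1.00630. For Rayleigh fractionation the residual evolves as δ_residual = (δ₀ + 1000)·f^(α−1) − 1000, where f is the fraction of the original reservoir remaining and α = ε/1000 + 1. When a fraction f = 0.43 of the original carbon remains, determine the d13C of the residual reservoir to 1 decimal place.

-0.5 per mil

Rayleigh residual: δ_res = (δ₀ + 1000)·f^(α−1) − 1000
α − 1 = 0.00630
f^(α−1) = 0.43^(0.00630) = 0.994697
δ_res = (4.8 + 1000) × 0.994697 − 1000 = 999.472 − 1000 = -0.53 per mil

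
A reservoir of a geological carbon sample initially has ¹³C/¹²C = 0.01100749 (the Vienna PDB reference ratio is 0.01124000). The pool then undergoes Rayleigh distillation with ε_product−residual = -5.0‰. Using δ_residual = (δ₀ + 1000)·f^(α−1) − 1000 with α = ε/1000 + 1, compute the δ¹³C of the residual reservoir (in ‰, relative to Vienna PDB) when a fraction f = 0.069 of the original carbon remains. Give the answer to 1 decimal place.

-7.5‰

δ₀ = (0.01100749/0.01124000 − 1)×1000 = (0.979314 − 1)×1000 = -20.686‰
α − 1 = ε/1000 = -0.0050
f^(α−1) = 0.069^(-0.0050) = 1.013458
δ_res = (-20.686 + 1000) × 1.013458 − 1000 = 992.494 − 1000 = -7.51‰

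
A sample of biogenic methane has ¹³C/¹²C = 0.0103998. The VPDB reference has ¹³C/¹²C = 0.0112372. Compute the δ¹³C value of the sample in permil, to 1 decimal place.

-74.5 permil

δ¹³C = (R_sample / R_standard − 1) × 1000
R_sample / R_standard = 0.0103998 / 0.0112372 = 0.925480
δ¹³C = (0.925480 − 1) × 1000 = -74.52 permil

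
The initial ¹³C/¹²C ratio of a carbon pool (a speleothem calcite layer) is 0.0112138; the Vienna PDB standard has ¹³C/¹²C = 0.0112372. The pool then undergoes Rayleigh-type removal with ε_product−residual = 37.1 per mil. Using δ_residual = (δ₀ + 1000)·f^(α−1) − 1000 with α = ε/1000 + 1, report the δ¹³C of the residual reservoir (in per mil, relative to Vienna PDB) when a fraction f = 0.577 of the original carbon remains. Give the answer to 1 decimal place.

-22.2 per mil

δ₀ = (0.0112138/0.0112372 − 1)×1000 = (0.997918 − 1)×1000 = -2.082 per mil
α − 1 = ε/1000 = 0.0371
f^(α−1) = 0.577^(0.0371) = 0.979805
δ_res = (-2.082 + 1000) × 0.979805 − 1000 = 977.765 − 1000 = -22.24 per mil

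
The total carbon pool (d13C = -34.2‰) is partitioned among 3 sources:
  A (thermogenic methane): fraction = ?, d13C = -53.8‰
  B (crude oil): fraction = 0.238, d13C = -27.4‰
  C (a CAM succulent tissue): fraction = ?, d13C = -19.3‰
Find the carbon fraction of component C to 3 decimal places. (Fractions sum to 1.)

Let f_C and f_A be the unknown fractions; fractions sum to 1 so f_C + f_A = 0.762.
Mass balance: Σ fᵢ·δᵢ = δ_bulk ⇒ f_C·(-19.3) + f_A·(-53.8) = -34.2 − (-6.521) = -27.679
Substitute f_A = 0.762 − f_C:
f_C·(-19.3 − -53.8) = -27.679 − 0.762×(-53.8) = 13.317
f_C = 13.317 / 34.5 = 0.3860

0.386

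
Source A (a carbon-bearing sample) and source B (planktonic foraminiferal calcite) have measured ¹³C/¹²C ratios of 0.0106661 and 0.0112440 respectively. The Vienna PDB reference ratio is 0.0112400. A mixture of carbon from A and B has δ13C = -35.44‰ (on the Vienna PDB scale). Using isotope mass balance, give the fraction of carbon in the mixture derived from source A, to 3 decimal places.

δ_A = (0.0106661/0.0112400 − 1)×1000 = (0.948941 − 1)×1000 = -51.059‰
δ_B = (0.0112440/0.0112400 − 1)×1000 = (1.000356 − 1)×1000 = 0.356‰
f_A = (δ_mix − δ_B)/(δ_A − δ_B) = (-35.44 − (0.356))/(-51.059 − (0.356))
f_A = -35.796 / -51.415 = 0.6962

0.696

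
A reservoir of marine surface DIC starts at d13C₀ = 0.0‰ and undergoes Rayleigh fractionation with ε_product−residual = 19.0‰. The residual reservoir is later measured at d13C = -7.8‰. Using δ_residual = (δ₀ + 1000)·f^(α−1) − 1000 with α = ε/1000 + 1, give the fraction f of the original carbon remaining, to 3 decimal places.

α − 1 = ε/1000 = 0.0190
(δ_res + 1000)/(δ₀ + 1000) = (-7.8 + 1000)/(-0.0 + 1000) = 992.2/1000.0 = 0.992200
f = 0.992200^(1/0.0190) = exp(ln(0.992200)/0.0190) = exp(-0.00783/0.0190)
f = exp(-0.4121) = 0.6622

0.662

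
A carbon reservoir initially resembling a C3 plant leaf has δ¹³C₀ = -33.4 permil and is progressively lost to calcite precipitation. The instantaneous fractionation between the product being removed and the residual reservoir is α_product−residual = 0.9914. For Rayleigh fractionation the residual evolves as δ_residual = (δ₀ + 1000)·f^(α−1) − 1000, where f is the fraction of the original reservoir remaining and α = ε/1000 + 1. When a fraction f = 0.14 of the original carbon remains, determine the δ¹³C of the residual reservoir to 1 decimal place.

-16.9 permil

Rayleigh residual: δ_res = (δ₀ + 1000)·f^(α−1) − 1000
α − 1 = -0.00860
f^(α−1) = 0.14^(-0.00860) = 1.017052
δ_res = (-33.4 + 1000) × 1.017052 − 1000 = 983.083 − 1000 = -16.92 permil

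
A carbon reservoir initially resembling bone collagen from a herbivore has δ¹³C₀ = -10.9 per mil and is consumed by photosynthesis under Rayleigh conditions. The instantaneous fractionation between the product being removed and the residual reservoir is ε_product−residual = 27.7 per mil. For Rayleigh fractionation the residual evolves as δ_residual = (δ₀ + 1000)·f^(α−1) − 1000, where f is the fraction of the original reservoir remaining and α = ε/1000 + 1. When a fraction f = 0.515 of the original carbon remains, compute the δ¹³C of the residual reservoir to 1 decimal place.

-28.9 per mil

Rayleigh residual: δ_res = (δ₀ + 1000)·f^(α−1) − 1000
α = ε/1000 + 1 = 1.02770, so α − 1 = 0.02770
f^(α−1) = 0.515^(0.02770) = 0.981787
δ_res = (-10.9 + 1000) × 0.981787 − 1000 = 971.085 − 1000 = -28.91 per mil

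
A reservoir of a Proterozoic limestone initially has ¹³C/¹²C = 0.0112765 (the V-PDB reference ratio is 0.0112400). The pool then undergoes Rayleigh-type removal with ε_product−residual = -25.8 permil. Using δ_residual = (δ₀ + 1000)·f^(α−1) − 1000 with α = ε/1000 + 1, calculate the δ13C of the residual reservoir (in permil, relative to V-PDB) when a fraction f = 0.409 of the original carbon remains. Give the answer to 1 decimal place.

δ₀ = (0.0112765/0.0112400 − 1)×1000 = (1.003247 − 1)×1000 = 3.247 permil
α − 1 = ε/1000 = -0.0258
f^(α−1) = 0.409^(-0.0258) = 1.023334
δ_res = (3.247 + 1000) × 1.023334 − 1000 = 1026.657 − 1000 = 26.66 permil

26.7 permil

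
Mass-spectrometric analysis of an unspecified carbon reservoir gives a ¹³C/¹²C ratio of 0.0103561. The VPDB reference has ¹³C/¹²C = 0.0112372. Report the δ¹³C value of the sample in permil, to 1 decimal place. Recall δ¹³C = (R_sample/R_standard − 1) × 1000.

δ¹³C = (R_sample / R_standard − 1) × 1000
R_sample / R_standard = 0.0103561 / 0.0112372 = 0.921591
δ¹³C = (0.921591 − 1) × 1000 = -78.41 permil

-78.4 permil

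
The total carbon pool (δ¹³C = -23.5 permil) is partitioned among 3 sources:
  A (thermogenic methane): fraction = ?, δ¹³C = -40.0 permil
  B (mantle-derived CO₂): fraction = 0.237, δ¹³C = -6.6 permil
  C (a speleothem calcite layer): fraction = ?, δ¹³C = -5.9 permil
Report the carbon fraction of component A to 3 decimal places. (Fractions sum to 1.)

0.511

Let f_A and f_C be the unknown fractions; fractions sum to 1 so f_A + f_C = 0.763.
Mass balance: Σ fᵢ·δᵢ = δ_bulk ⇒ f_A·(-40.0) + f_C·(-5.9) = -23.5 − (-1.564) = -21.936
Substitute f_C = 0.763 − f_A:
f_A·(-40.0 − -5.9) = -21.936 − 0.763×(-5.9) = -17.434
f_A = -17.434 / -34.1 = 0.5113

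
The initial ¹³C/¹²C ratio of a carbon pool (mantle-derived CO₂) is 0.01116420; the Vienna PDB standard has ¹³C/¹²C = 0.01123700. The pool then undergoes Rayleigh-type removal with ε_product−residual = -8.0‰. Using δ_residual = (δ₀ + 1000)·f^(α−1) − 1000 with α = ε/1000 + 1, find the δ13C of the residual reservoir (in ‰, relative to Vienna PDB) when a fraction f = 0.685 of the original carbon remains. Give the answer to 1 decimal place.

-3.5‰

δ₀ = (0.01116420/0.01123700 − 1)×1000 = (0.993521 − 1)×1000 = -6.479‰
α − 1 = ε/1000 = -0.0080
f^(α−1) = 0.685^(-0.0080) = 1.003031
δ_res = (-6.479 + 1000) × 1.003031 − 1000 = 996.533 − 1000 = -3.47‰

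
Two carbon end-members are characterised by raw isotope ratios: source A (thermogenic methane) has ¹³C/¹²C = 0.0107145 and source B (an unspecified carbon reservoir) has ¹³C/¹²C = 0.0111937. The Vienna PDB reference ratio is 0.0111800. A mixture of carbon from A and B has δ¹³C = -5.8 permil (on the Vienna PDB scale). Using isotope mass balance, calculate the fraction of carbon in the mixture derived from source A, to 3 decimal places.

δ_A = (0.0107145/0.0111800 − 1)×1000 = (0.958363 − 1)×1000 = -41.637 permil
δ_B = (0.0111937/0.0111800 − 1)×1000 = (1.001225 − 1)×1000 = 1.225 permil
f_A = (δ_mix − δ_B)/(δ_A − δ_B) = (-5.8 − (1.225))/(-41.637 − (1.225))
f_A = -7.025 / -42.862 = 0.1639

0.164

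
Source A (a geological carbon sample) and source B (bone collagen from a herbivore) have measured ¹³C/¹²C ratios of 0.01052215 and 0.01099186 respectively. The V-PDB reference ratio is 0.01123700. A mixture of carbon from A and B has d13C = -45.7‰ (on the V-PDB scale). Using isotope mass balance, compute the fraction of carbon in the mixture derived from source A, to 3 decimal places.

0.571

δ_A = (0.01052215/0.01123700 − 1)×1000 = (0.936384 − 1)×1000 = -63.616‰
δ_B = (0.01099186/0.01123700 − 1)×1000 = (0.978185 − 1)×1000 = -21.815‰
f_A = (δ_mix − δ_B)/(δ_A − δ_B) = (-45.7 − (-21.815))/(-63.616 − (-21.815))
f_A = -23.885 / -41.800 = 0.5714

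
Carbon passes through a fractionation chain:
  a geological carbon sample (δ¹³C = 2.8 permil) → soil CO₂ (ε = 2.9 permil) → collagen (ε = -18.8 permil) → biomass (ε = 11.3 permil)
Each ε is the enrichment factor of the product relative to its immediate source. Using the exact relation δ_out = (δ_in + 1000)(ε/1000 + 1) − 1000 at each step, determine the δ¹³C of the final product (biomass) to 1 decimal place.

step 1: δ = (2.80 + 1000)·(2.9/1000 + 1) − 1000 = 5.71 permil
step 2: δ = (5.71 + 1000)·(-18.8/1000 + 1) − 1000 = -13.20 permil
step 3: δ = (-13.20 + 1000)·(11.3/1000 + 1) − 1000 = -2.05 permil

-2.0 permil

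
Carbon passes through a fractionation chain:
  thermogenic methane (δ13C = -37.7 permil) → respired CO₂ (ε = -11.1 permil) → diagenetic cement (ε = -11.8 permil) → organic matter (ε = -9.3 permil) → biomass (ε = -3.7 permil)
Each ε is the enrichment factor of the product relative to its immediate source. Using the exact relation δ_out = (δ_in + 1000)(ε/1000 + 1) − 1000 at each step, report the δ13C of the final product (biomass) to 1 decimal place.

-71.8 permil

step 1: δ = (-37.70 + 1000)·(-11.1/1000 + 1) − 1000 = -48.38 permil
step 2: δ = (-48.38 + 1000)·(-11.8/1000 + 1) − 1000 = -59.61 permil
step 3: δ = (-59.61 + 1000)·(-9.3/1000 + 1) − 1000 = -68.36 permil
step 4: δ = (-68.36 + 1000)·(-3.7/1000 + 1) − 1000 = -71.80 permil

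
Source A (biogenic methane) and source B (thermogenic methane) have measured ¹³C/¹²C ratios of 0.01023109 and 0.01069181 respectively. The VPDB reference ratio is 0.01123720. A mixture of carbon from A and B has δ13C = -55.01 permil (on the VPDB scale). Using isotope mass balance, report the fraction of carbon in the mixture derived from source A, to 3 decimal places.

0.158

δ_A = (0.01023109/0.01123720 − 1)×1000 = (0.910466 − 1)×1000 = -89.534 permil
δ_B = (0.01069181/0.01123720 − 1)×1000 = (0.951466 − 1)×1000 = -48.534 permil
f_A = (δ_mix − δ_B)/(δ_A − δ_B) = (-55.01 − (-48.534))/(-89.534 − (-48.534))
f_A = -6.476 / -41.000 = 0.1579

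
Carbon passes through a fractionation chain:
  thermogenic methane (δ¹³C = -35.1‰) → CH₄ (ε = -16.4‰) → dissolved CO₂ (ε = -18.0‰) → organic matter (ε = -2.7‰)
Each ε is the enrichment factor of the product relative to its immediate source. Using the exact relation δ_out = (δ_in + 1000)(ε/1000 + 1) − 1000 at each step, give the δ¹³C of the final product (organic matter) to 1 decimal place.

-70.5‰

step 1: δ = (-35.10 + 1000)·(-16.4/1000 + 1) − 1000 = -50.92‰
step 2: δ = (-50.92 + 1000)·(-18.0/1000 + 1) − 1000 = -68.01‰
step 3: δ = (-68.01 + 1000)·(-2.7/1000 + 1) − 1000 = -70.52‰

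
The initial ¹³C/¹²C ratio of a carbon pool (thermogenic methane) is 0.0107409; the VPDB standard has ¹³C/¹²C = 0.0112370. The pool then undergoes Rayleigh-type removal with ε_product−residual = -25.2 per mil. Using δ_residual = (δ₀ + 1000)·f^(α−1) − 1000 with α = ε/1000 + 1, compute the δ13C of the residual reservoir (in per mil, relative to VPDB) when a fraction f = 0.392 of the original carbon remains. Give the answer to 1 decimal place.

-21.3 per mil

δ₀ = (0.0107409/0.0112370 − 1)×1000 = (0.955851 − 1)×1000 = -44.149 per mil
α − 1 = ε/1000 = -0.0252
f^(α−1) = 0.392^(-0.0252) = 1.023880
δ_res = (-44.149 + 1000) × 1.023880 − 1000 = 978.677 − 1000 = -21.32 per mil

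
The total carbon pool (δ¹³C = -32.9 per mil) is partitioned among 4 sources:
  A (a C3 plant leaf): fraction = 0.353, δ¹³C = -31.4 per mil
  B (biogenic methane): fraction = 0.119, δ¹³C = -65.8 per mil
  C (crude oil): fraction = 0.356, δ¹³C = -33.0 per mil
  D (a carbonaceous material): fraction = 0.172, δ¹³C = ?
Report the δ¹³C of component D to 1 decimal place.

Isotope mass balance: δ_bulk = Σ fᵢ·δᵢ.
-32.9 = 0.353×(-31.4) + 0.119×(-65.8) + 0.356×(-33.0) + 0.172×δ_D
0.172·δ_D = -32.9 − (-30.662) = -2.238
δ_D = -2.238 / 0.172 = -13.01 per mil

-13.0 per mil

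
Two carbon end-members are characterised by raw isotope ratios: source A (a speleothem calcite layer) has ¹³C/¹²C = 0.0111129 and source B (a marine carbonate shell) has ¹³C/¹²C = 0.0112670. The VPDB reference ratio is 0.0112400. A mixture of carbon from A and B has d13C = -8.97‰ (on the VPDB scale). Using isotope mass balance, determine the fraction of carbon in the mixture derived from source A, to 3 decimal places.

0.829

δ_A = (0.0111129/0.0112400 − 1)×1000 = (0.988692 − 1)×1000 = -11.308‰
δ_B = (0.0112670/0.0112400 − 1)×1000 = (1.002402 − 1)×1000 = 2.402‰
f_A = (δ_mix − δ_B)/(δ_A − δ_B) = (-8.97 − (2.402))/(-11.308 − (2.402))
f_A = -11.372 / -13.710 = 0.8295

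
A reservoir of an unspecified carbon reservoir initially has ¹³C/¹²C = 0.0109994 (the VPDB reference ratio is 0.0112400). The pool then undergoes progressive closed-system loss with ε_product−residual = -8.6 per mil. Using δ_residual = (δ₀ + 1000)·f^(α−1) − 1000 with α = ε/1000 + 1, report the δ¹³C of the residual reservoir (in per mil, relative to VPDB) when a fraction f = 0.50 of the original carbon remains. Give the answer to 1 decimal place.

δ₀ = (0.0109994/0.0112400 − 1)×1000 = (0.978594 − 1)×1000 = -21.406 per mil
α − 1 = ε/1000 = -0.0086
f^(α−1) = 0.50^(-0.0086) = 1.005979
δ_res = (-21.406 + 1000) × 1.005979 − 1000 = 984.445 − 1000 = -15.55 per mil

-15.6 per mil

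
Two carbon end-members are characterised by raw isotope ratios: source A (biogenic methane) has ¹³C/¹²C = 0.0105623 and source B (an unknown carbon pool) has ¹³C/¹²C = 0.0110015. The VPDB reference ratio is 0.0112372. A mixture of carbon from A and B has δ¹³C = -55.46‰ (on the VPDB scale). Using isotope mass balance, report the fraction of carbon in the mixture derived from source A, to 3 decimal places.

0.882

δ_A = (0.0105623/0.0112372 − 1)×1000 = (0.939941 − 1)×1000 = -60.059‰
δ_B = (0.0110015/0.0112372 − 1)×1000 = (0.979025 − 1)×1000 = -20.975‰
f_A = (δ_mix − δ_B)/(δ_A − δ_B) = (-55.46 − (-20.975))/(-60.059 − (-20.975))
f_A = -34.485 / -39.084 = 0.8823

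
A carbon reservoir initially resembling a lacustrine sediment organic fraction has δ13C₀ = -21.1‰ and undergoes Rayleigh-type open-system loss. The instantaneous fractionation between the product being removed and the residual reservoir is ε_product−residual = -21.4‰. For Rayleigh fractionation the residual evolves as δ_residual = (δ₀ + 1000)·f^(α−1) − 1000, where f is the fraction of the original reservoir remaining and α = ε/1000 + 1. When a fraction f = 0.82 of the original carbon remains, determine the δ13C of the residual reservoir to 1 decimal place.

-16.9‰

Rayleigh residual: δ_res = (δ₀ + 1000)·f^(α−1) − 1000
α = ε/1000 + 1 = 0.97860, so α − 1 = -0.02140
f^(α−1) = 0.82^(-0.02140) = 1.004256
δ_res = (-21.1 + 1000) × 1.004256 − 1000 = 983.066 − 1000 = -16.93‰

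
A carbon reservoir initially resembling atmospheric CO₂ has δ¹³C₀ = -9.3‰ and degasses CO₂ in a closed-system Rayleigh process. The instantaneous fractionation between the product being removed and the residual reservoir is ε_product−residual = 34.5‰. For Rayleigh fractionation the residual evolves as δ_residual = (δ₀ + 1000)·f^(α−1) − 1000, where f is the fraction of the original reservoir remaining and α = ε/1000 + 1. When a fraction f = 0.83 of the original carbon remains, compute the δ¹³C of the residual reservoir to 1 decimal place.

Rayleigh residual: δ_res = (δ₀ + 1000)·f^(α−1) − 1000
α = ε/1000 + 1 = 1.03450, so α − 1 = 0.03450
f^(α−1) = 0.83^(0.03450) = 0.993592
δ_res = (-9.3 + 1000) × 0.993592 − 1000 = 984.352 − 1000 = -15.65‰

-15.6‰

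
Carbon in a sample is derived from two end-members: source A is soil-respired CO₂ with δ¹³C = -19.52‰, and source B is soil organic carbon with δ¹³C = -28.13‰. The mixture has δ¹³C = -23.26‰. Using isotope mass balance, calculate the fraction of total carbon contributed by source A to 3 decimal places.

δ_mix = f_A·δ_A + (1 − f_A)·δ_B  ⇒  f_A = (δ_mix − δ_B)/(δ_A − δ_B)
f_A = (-23.26 − (-28.13)) / (-19.52 − (-28.13))
f_A = 4.87 / 8.61 = 0.5656

0.566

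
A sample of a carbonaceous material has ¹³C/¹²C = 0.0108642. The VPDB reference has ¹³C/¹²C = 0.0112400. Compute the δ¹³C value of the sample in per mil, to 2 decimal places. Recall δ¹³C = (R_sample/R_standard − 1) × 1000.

δ¹³C = (R_sample / R_standard − 1) × 1000
R_sample / R_standard = 0.0108642 / 0.0112400 = 0.966566
δ¹³C = (0.966566 − 1) × 1000 = -33.434 per mil

-33.43 per mil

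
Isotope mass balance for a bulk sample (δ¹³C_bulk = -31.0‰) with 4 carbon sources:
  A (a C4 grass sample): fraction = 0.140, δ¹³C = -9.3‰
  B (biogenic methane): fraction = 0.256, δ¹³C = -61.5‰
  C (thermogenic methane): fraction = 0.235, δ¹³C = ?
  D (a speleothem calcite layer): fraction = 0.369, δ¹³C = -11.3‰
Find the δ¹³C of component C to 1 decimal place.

-41.6‰

Isotope mass balance: δ_bulk = Σ fᵢ·δᵢ.
-31.0 = 0.140×(-9.3) + 0.256×(-61.5) + 0.235×δ_C + 0.369×(-11.3)
0.235·δ_C = -31.0 − (-21.216) = -9.784
δ_C = -9.784 / 0.235 = -41.64‰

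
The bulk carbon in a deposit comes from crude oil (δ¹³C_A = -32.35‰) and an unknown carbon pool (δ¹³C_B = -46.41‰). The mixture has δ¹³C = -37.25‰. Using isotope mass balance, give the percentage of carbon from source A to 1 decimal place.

δ_mix = f_A·δ_A + (1 − f_A)·δ_B  ⇒  f_A = (δ_mix − δ_B)/(δ_A − δ_B)
f_A = (-37.25 − (-46.41)) / (-32.35 − (-46.41))
f_A = 9.16 / 14.06 = 0.6515

65.1%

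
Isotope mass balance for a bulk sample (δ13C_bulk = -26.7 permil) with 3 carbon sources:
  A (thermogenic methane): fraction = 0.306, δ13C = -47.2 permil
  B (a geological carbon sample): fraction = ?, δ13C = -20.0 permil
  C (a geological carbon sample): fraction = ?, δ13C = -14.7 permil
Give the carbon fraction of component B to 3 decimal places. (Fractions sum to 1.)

0.388

Let f_B and f_C be the unknown fractions; fractions sum to 1 so f_B + f_C = 0.694.
Mass balance: Σ fᵢ·δᵢ = δ_bulk ⇒ f_B·(-20.0) + f_C·(-14.7) = -26.7 − (-14.443) = -12.257
Substitute f_C = 0.694 − f_B:
f_B·(-20.0 − -14.7) = -12.257 − 0.694×(-14.7) = -2.055
f_B = -2.055 / -5.3 = 0.3877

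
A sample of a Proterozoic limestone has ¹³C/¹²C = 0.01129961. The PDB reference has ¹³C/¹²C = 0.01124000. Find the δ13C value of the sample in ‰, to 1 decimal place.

δ13C = (R_sample / R_standard − 1) × 1000
R_sample / R_standard = 0.01129961 / 0.01124000 = 1.005303
δ13C = (1.005303 − 1) × 1000 = 5.30‰

5.3‰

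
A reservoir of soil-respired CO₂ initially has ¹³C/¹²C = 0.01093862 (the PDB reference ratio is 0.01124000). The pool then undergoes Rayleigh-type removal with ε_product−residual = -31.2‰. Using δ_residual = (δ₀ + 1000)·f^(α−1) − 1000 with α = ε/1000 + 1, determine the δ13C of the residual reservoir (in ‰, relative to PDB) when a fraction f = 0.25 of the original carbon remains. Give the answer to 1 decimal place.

16.2‰

δ₀ = (0.01093862/0.01124000 − 1)×1000 = (0.973187 − 1)×1000 = -26.813‰
α − 1 = ε/1000 = -0.0312
f^(α−1) = 0.25^(-0.0312) = 1.044201
δ_res = (-26.813 + 1000) × 1.044201 − 1000 = 1016.203 − 1000 = 16.20‰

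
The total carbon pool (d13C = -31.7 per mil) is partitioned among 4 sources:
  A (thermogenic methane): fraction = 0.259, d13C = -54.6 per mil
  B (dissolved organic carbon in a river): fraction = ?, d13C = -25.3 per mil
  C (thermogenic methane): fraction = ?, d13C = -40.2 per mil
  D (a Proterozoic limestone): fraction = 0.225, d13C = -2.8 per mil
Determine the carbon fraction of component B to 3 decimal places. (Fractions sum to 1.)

Let f_B and f_C be the unknown fractions; fractions sum to 1 so f_B + f_C = 0.516.
Mass balance: Σ fᵢ·δᵢ = δ_bulk ⇒ f_B·(-25.3) + f_C·(-40.2) = -31.7 − (-14.771) = -16.929
Substitute f_C = 0.516 − f_B:
f_B·(-25.3 − -40.2) = -16.929 − 0.516×(-40.2) = 3.815
f_B = 3.815 / 14.9 = 0.2560

0.256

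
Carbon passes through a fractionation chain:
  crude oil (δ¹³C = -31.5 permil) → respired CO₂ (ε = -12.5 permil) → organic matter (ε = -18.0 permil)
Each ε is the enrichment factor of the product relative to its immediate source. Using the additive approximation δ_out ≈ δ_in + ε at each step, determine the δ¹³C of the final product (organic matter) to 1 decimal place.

-62.0 permil

step 1: δ ≈ -31.5 + (-12.5) = -44.0 permil
step 2: δ ≈ -44.0 + (-18.0) = -62.0 permil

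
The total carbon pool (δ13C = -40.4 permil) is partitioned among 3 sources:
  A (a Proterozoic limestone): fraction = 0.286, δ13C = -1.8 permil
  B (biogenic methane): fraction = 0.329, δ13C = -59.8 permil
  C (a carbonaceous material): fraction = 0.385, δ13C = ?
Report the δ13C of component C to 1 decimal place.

Isotope mass balance: δ_bulk = Σ fᵢ·δᵢ.
-40.4 = 0.286×(-1.8) + 0.329×(-59.8) + 0.385×δ_C
0.385·δ_C = -40.4 − (-20.189) = -20.211
δ_C = -20.211 / 0.385 = -52.50 permil

-52.5 permil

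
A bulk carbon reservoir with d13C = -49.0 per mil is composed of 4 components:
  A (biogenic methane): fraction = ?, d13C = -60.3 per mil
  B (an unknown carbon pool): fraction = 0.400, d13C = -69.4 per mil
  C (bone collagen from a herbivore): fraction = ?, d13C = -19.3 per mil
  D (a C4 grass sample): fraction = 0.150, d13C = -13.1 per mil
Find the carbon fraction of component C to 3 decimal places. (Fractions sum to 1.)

0.192

Let f_C and f_A be the unknown fractions; fractions sum to 1 so f_C + f_A = 0.450.
Mass balance: Σ fᵢ·δᵢ = δ_bulk ⇒ f_C·(-19.3) + f_A·(-60.3) = -49.0 − (-29.725) = -19.275
Substitute f_A = 0.450 − f_C:
f_C·(-19.3 − -60.3) = -19.275 − 0.450×(-60.3) = 7.860
f_C = 7.860 / 41.0 = 0.1917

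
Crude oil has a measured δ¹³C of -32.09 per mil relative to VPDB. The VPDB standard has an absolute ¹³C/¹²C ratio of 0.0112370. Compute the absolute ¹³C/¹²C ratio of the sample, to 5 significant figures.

0.010876

R_sample = R_standard × (δ¹³C/1000 + 1)
R_sample = 0.0112370 × (-32.09/1000 + 1) = 0.0112370 × 0.967910
R_sample = 0.0108764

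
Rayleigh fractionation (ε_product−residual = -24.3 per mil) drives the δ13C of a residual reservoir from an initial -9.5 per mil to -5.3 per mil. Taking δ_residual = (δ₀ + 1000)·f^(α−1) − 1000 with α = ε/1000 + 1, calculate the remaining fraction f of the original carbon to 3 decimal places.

α − 1 = ε/1000 = -0.0243
(δ_res + 1000)/(δ₀ + 1000) = (-5.3 + 1000)/(-9.5 + 1000) = 994.7/990.5 = 1.004240
f = 1.004240^(1/-0.0243) = exp(ln(1.004240)/-0.0243) = exp(0.00423/-0.0243)
f = exp(-0.1741) = 0.8402

0.840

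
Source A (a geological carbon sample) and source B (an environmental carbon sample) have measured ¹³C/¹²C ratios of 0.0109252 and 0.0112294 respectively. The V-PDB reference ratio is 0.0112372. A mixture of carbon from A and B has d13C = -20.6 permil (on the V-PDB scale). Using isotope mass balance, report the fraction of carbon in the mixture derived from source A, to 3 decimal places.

0.735

δ_A = (0.0109252/0.0112372 − 1)×1000 = (0.972235 − 1)×1000 = -27.765 permil
δ_B = (0.0112294/0.0112372 − 1)×1000 = (0.999306 − 1)×1000 = -0.694 permil
f_A = (δ_mix − δ_B)/(δ_A − δ_B) = (-20.6 − (-0.694))/(-27.765 − (-0.694))
f_A = -19.906 / -27.071 = 0.7353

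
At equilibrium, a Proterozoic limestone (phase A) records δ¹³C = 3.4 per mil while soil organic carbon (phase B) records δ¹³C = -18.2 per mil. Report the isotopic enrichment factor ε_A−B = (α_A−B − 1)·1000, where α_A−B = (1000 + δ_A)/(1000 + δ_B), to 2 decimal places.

α_A−B = (1000 + 3.4) / (1000 + -18.2) = 1003.4 / 981.8 = 1.022000
ε_A−B = (1.022000 − 1) × 1000 = 22.000 per mil
(The approximation ε ≈ δ_A − δ_B would give 21.6 per mil.)

22.00 per mil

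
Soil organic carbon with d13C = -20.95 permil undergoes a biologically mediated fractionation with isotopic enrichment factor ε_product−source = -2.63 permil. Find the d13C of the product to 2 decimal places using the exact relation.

-23.52 permil

Exactly, δ_product = (δ_source + 1000)·(ε/1000 + 1) − 1000.
δ_product = (-20.95 + 1000) × (-2.63/1000 + 1) − 1000
δ_product = -23.525 permil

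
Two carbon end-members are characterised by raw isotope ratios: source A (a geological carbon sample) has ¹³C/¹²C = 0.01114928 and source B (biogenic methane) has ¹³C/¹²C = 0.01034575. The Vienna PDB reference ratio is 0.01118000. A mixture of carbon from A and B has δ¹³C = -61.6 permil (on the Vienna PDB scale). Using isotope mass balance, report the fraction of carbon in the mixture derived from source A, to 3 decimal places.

0.181

δ_A = (0.01114928/0.01118000 − 1)×1000 = (0.997252 − 1)×1000 = -2.748 permil
δ_B = (0.01034575/0.01118000 − 1)×1000 = (0.925380 − 1)×1000 = -74.620 permil
f_A = (δ_mix − δ_B)/(δ_A − δ_B) = (-61.6 − (-74.620))/(-2.748 − (-74.620))
f_A = 13.020 / 71.872 = 0.1812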